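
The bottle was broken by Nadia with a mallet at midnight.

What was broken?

'the bottle' marks the patient of the breaking event.

the bottle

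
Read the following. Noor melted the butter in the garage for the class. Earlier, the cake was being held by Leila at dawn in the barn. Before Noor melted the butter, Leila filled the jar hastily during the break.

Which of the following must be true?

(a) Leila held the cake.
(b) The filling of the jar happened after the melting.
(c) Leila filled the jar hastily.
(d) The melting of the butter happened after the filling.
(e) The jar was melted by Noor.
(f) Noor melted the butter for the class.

(a), (c), (d), (f)

(a) Entailed — 'hold' is an activity; 'was holding' entails that some holding happened, so 'held' holds.
(b) Not entailed — the narrative places the filling before the melting, not after.
(c) Entailed — every conjunct here is already in the original filling event.
(d) Entailed — the narrative places the filling before the melting.
(e) Not entailed — Noor melted the butter, not the jar; the jar belongs to the filling event.
(f) Entailed — the original entails any weakening of itself; this just drops 'in the garage'.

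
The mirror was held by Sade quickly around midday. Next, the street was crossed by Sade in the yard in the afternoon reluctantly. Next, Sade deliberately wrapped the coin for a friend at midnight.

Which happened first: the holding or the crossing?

the holding

The connectives place the holding before the crossing.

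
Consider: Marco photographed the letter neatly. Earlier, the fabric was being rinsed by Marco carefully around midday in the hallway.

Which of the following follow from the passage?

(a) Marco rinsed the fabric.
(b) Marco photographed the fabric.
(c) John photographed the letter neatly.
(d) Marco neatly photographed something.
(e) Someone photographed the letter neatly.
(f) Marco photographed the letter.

(a) Entailed — 'rinse' is an activity; 'was rinsing' entails that some rinsing happened, so 'rinsed' holds.
(b) Not entailed — Marco photographed the letter, not the fabric; the fabric belongs to the rinsing event.
(c) Not entailed — the passage has Marco photographing the letter, not John.
(d) Entailed — this follows by dropping conjuncts from the photographing event's description.
(e) Entailed — generalizing the agent leaves a sub-description the original still satisfies.
(f) Entailed — every conjunct here is already in the original photographing event.

(a), (d), (e), (f)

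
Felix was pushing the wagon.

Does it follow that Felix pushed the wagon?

'push' is atelic; if Felix was pushing the wagon, then Felix pushed the wagon (for some time).

yes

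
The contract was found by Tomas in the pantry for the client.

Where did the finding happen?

'in the pantry' marks the location of the finding event.

in the pantry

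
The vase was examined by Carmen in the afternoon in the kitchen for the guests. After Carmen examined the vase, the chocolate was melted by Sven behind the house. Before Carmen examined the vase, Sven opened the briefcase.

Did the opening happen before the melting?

The narrative orders the opening before the melting.

yes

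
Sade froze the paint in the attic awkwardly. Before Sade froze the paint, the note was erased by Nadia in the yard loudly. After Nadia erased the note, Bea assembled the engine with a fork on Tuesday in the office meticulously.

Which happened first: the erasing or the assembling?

the erasing

The connectives place the erasing before the assembling.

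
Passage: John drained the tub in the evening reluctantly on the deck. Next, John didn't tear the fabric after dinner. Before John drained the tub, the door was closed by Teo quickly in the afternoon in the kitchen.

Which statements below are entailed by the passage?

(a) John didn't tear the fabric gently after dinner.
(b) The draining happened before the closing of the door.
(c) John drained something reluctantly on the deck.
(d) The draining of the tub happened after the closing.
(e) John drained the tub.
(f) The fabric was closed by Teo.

(a), (c), (d), (e)

(a) Entailed — under negation, adding a further restriction is entailed: if no such tearing event occurred, none occurred gently either.
(b) Not entailed — the narrative places the closing before the draining, not after.
(c) Entailed — dropping 'in the evening' and generalizing the patient leaves a sub-description the original still satisfies.
(d) Entailed — the narrative places the closing before the draining.
(e) Entailed — the original entails any weakening of itself; this just drops 'on the deck', 'reluctantly', 'in the evening'.
(f) Not entailed — Teo closed the door, not the fabric; the fabric belongs to the tearing event.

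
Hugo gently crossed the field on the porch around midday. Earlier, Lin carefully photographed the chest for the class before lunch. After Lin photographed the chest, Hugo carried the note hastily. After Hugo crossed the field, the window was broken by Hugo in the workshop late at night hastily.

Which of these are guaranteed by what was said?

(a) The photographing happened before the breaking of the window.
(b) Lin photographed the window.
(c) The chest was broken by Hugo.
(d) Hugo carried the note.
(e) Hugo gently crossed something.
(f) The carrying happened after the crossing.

(a) Entailed — the narrative places the photographing before the breaking.
(b) Not entailed — Lin photographed the chest, not the window; the window belongs to the breaking event.
(c) Not entailed — Hugo broke the window, not the chest; the chest belongs to the photographing event.
(d) Entailed — this follows by dropping conjuncts from the carrying event's description.
(e) Entailed — every conjunct here is already in the original crossing event.
(f) Not entailed — the narrative doesn't order the crossing relative to the carrying.

(a), (d), (e)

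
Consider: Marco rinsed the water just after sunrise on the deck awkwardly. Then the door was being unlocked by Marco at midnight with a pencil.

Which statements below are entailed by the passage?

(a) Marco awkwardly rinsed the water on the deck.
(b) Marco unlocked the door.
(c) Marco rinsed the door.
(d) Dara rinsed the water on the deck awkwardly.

(a)

(a) Entailed — this follows by dropping conjuncts from the rinsing event's description.
(b) Not entailed — 'was unlocking' is progressive on an accomplishment; it does not entail the completed 'unlocked'.
(c) Not entailed — Marco rinsed the water, not the door; the door belongs to the unlocking event.
(d) Not entailed — the passage has Marco rinsing the water, not Dara.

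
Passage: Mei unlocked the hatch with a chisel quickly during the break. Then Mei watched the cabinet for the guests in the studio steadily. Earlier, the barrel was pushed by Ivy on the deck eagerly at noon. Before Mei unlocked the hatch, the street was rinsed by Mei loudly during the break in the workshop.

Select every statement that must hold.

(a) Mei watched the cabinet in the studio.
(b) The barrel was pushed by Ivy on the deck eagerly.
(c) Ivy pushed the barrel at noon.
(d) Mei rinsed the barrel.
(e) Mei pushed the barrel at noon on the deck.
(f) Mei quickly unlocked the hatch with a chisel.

(a) Entailed — every conjunct here is already in the original watching event.
(b) Entailed — every conjunct here is already in the original pushing event.
(c) Entailed — this follows by dropping conjuncts from the pushing event's description.
(d) Not entailed — Mei rinsed the street, not the barrel; the barrel belongs to the pushing event.
(e) Not entailed — the passage has Ivy pushing the barrel, not Mei.
(f) Entailed — dropping 'during the break' leaves a sub-description the original still satisfies.

(a), (b), (c), (f)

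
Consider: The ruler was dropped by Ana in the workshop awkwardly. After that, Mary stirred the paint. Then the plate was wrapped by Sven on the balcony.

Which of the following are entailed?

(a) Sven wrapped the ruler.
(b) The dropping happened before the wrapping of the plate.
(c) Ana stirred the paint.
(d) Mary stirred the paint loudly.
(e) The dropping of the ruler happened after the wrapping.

(b)

(a) Not entailed — Sven wrapped the plate, not the ruler; the ruler belongs to the dropping event.
(b) Entailed — the narrative places the dropping before the wrapping.
(c) Not entailed — the passage has Mary stirring the paint, not Ana.
(d) Not entailed — 'loudly' adds information not in the original event.
(e) Not entailed — the narrative places the dropping before the wrapping, not after.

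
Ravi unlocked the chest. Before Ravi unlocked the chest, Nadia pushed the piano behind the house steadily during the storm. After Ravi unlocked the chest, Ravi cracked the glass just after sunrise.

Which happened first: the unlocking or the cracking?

The connectives place the unlocking before the cracking.

the unlocking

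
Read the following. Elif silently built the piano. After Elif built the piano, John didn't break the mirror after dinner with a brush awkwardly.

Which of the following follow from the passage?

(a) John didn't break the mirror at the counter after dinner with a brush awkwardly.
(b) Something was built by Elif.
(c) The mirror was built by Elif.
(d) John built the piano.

(a) Entailed — under negation, adding a further restriction is entailed: if no such breaking event occurred, none occurred at the counter either.
(b) Entailed — dropping 'silently' and generalizing the patient leaves a sub-description the original still satisfies.
(c) Not entailed — Elif built the piano, not the mirror; the mirror belongs to the breaking event.
(d) Not entailed — the passage has Elif building the piano, not John.

(a), (b)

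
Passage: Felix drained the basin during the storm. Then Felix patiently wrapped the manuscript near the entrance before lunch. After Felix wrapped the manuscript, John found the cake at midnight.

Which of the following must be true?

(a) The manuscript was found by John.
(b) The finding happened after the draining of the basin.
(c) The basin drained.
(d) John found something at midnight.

(a) Not entailed — John found the cake, not the manuscript; the manuscript belongs to the wrapping event.
(b) Entailed — the narrative places the draining before the finding.
(c) Entailed — 'Felix drained the basin' is causative; it entails the inchoative 'the basin drained'.
(d) Entailed — the original entails any weakening of itself; this just generalizes the patient.

(b), (c), (d)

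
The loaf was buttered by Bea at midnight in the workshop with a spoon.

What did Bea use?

a spoon

'with a spoon' marks the instrument of the buttering event.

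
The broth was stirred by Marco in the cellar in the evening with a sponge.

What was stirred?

the broth

'the broth' marks the patient of the stirring event.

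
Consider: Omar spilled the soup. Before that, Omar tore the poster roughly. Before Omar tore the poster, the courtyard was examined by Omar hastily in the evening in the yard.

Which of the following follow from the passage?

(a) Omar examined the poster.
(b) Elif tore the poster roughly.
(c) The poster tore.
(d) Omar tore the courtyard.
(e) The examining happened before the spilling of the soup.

(a) Not entailed — Omar examined the courtyard, not the poster; the poster belongs to the tearing event.
(b) Not entailed — the passage has Omar tearing the poster, not Elif.
(c) Entailed — 'Omar tore the poster' is causative; it entails the inchoative 'the poster tore'.
(d) Not entailed — Omar tore the poster, not the courtyard; the courtyard belongs to the examining event.
(e) Entailed — the narrative places the examining before the spilling.

(c), (e)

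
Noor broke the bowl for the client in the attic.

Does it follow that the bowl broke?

'Noor broke the bowl' is the causative; it entails the inchoative 'the bowl broke'.

yes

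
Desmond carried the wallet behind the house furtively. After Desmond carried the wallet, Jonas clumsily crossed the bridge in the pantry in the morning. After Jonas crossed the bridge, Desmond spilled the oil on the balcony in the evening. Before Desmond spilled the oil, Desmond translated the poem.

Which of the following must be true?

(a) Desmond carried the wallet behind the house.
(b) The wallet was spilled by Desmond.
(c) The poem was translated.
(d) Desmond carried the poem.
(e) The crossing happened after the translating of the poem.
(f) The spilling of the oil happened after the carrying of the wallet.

(a), (c), (f)

(a) Entailed — dropping 'furtively' leaves a sub-description the original still satisfies.
(b) Not entailed — Desmond spilled the oil, not the wallet; the wallet belongs to the carrying event.
(c) Entailed — the original entails any weakening of itself; this just generalizes the agent.
(d) Not entailed — Desmond carried the wallet, not the poem; the poem belongs to the translating event.
(e) Not entailed — the narrative doesn't order the translating relative to the crossing.
(f) Entailed — the narrative places the carrying before the spilling.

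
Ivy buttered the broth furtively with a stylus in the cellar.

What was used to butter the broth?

a stylus

'with a stylus' marks the instrument of the buttering event.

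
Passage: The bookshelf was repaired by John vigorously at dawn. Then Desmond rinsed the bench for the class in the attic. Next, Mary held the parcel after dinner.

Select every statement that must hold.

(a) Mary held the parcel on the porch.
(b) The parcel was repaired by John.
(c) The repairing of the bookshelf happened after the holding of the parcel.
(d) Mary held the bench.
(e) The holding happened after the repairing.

(a) Not entailed — 'on the porch' adds information not in the original event.
(b) Not entailed — John repaired the bookshelf, not the parcel; the parcel belongs to the holding event.
(c) Not entailed — the narrative places the repairing before the holding, not after.
(d) Not entailed — Mary held the parcel, not the bench; the bench belongs to the rinsing event.
(e) Entailed — the narrative places the repairing before the holding.

(e)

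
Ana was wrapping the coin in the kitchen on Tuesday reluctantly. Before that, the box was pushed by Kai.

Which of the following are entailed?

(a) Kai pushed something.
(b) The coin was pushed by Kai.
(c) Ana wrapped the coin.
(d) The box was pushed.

(a) Entailed — this follows by dropping conjuncts from the pushing event's description.
(b) Not entailed — Kai pushed the box, not the coin; the coin belongs to the wrapping event.
(c) Not entailed — 'was wrapping' is progressive on an accomplishment; it does not entail the completed 'wrapped'.
(d) Entailed — this follows by dropping conjuncts from the pushing event's description.

(a), (d)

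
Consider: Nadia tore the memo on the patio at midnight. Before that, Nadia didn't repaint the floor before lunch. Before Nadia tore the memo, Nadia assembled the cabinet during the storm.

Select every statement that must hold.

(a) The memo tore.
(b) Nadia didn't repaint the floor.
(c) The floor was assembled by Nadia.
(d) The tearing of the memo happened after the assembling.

(a), (d)

(a) Entailed — 'Nadia tore the memo' is causative; it entails the inchoative 'the memo tore'.
(b) Not entailed — dropping 'before lunch' under negation is not valid — the original leaves open that Nadia repainted the floor some other way.
(c) Not entailed — Nadia assembled the cabinet, not the floor; the floor belongs to the repainting event.
(d) Entailed — the narrative places the assembling before the tearing.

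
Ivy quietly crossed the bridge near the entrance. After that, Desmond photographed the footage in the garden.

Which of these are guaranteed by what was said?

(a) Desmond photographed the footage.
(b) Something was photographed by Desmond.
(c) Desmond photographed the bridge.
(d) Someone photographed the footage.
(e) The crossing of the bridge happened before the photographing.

(a), (b), (d), (e)

(a) Entailed — every conjunct here is already in the original photographing event.
(b) Entailed — every conjunct here is already in the original photographing event.
(c) Not entailed — Desmond photographed the footage, not the bridge; the bridge belongs to the crossing event.
(d) Entailed — dropping 'in the garden' and generalizing the agent leaves a sub-description the original still satisfies.
(e) Entailed — the narrative places the crossing before the photographing.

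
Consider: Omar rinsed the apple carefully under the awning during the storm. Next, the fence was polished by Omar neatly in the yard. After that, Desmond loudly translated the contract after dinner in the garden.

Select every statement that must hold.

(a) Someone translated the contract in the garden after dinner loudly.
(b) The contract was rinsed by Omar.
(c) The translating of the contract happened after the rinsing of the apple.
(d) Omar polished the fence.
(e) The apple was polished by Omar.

(a) Entailed — generalizing the agent leaves a sub-description the original still satisfies.
(b) Not entailed — Omar rinsed the apple, not the contract; the contract belongs to the translating event.
(c) Entailed — the narrative places the rinsing before the translating.
(d) Entailed — the original entails any weakening of itself; this just drops 'neatly', 'in the yard'.
(e) Not entailed — Omar polished the fence, not the apple; the apple belongs to the rinsing event.

(a), (c), (d)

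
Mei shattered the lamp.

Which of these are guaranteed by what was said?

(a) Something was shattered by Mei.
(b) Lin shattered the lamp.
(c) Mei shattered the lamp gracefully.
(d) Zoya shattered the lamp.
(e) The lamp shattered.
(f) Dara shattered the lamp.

(a), (e)

(a) Entailed — the original entails any weakening of itself; this just generalizes the patient.
(b) Not entailed — the passage has Mei shattering the lamp, not Lin.
(c) Not entailed — 'gracefully' adds information not in the original event.
(d) Not entailed — the passage has Mei shattering the lamp, not Zoya.
(e) Entailed — 'Mei shattered the lamp' is causative; it entails the inchoative 'the lamp shattered'.
(f) Not entailed — the passage has Mei shattering the lamp, not Dara.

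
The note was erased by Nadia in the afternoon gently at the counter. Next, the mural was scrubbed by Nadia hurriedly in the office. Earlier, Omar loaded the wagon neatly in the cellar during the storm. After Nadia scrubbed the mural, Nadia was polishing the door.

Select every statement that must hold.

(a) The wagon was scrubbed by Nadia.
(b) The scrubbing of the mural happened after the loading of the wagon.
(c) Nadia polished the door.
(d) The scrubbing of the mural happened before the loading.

(b), (c)

(a) Not entailed — Nadia scrubbed the mural, not the wagon; the wagon belongs to the loading event.
(b) Entailed — the narrative places the loading before the scrubbing.
(c) Entailed — 'polish' is an activity; 'was polishing' entails that some polishing happened, so 'polished' holds.
(d) Not entailed — the narrative places the loading before the scrubbing, not after.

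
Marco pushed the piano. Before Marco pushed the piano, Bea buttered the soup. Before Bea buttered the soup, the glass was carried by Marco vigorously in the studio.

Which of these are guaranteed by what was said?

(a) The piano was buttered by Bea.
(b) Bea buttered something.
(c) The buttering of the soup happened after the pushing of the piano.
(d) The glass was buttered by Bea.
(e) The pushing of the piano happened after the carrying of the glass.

(a) Not entailed — Bea buttered the soup, not the piano; the piano belongs to the pushing event.
(b) Entailed — this follows by dropping conjuncts from the buttering event's description.
(c) Not entailed — the narrative places the buttering before the pushing, not after.
(d) Not entailed — Bea buttered the soup, not the glass; the glass belongs to the carrying event.
(e) Entailed — the narrative places the carrying before the pushing.

(b), (e)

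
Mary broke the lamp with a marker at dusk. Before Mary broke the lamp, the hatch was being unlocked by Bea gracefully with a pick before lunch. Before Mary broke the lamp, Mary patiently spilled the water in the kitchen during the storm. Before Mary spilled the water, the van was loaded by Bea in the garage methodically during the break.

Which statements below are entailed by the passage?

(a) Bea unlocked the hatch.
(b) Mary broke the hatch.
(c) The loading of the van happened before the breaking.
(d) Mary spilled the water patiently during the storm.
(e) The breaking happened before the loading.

(a) Not entailed — 'was unlocking' is progressive on an accomplishment; it does not entail the completed 'unlocked'.
(b) Not entailed — Mary broke the lamp, not the hatch; the hatch belongs to the unlocking event.
(c) Entailed — the narrative places the loading before the breaking.
(d) Entailed — the original entails any weakening of itself; this just drops 'in the kitchen'.
(e) Not entailed — the narrative places the loading before the breaking, not after.

(c), (d)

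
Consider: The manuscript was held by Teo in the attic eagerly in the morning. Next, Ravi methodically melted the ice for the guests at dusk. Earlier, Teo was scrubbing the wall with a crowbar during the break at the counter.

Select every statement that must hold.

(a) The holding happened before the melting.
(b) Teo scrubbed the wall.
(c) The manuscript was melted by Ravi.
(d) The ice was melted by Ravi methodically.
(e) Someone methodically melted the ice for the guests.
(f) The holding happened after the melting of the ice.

(a) Entailed — the narrative places the holding before the melting.
(b) Entailed — 'scrub' is an activity; 'was scrubbing' entails that some scrubbing happened, so 'scrubbed' holds.
(c) Not entailed — Ravi melted the ice, not the manuscript; the manuscript belongs to the holding event.
(d) Entailed — this follows by dropping conjuncts from the melting event's description.
(e) Entailed — every conjunct here is already in the original melting event.
(f) Not entailed — the narrative places the holding before the melting, not after.

(a), (b), (d), (e)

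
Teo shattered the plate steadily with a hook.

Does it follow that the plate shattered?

'Teo shattered the plate' is the causative; it entails the inchoative 'the plate shattered'.

yes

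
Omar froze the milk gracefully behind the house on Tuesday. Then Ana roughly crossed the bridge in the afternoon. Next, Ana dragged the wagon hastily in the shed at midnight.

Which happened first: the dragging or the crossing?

the crossing

The connectives place the crossing before the dragging.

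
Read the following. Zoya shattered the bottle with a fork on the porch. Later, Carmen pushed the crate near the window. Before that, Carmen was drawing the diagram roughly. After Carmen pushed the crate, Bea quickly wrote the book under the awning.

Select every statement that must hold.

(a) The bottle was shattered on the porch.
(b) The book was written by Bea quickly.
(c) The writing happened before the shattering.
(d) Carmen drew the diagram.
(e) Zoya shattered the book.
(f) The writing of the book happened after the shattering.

(a), (b), (f)

(a) Entailed — every conjunct here is already in the original shattering event.
(b) Entailed — this follows by dropping conjuncts from the writing event's description.
(c) Not entailed — the narrative places the shattering before the writing, not after.
(d) Not entailed — 'was drawing' is progressive on an accomplishment; it does not entail the completed 'drew'.
(e) Not entailed — Zoya shattered the bottle, not the book; the book belongs to the writing event.
(f) Entailed — the narrative places the shattering before the writing.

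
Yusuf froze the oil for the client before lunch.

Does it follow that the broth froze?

Nothing is said about any broth; only the oil is affected.

no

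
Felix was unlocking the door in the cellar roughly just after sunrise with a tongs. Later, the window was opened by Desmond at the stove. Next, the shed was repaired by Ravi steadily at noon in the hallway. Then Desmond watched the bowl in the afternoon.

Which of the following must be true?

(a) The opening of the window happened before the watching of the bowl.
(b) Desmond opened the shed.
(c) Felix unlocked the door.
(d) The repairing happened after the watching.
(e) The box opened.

(a) Entailed — the narrative places the opening before the watching.
(b) Not entailed — Desmond opened the window, not the shed; the shed belongs to the repairing event.
(c) Not entailed — 'was unlocking' is progressive on an accomplishment; it does not entail the completed 'unlocked'.
(d) Not entailed — the narrative places the repairing before the watching, not after.
(e) Not entailed — the window is what opened, not the box.

(a)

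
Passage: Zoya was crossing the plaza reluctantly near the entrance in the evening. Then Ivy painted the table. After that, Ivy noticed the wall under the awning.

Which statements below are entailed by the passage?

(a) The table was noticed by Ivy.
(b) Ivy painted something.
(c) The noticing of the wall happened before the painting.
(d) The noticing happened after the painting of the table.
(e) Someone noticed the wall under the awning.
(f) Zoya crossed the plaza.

(b), (d), (e)

(a) Not entailed — Ivy noticed the wall, not the table; the table belongs to the painting event.
(b) Entailed — this follows by dropping conjuncts from the painting event's description.
(c) Not entailed — the narrative places the painting before the noticing, not after.
(d) Entailed — the narrative places the painting before the noticing.
(e) Entailed — every conjunct here is already in the original noticing event.
(f) Not entailed — 'was crossing' is progressive on an accomplishment; it does not entail the completed 'crossed'.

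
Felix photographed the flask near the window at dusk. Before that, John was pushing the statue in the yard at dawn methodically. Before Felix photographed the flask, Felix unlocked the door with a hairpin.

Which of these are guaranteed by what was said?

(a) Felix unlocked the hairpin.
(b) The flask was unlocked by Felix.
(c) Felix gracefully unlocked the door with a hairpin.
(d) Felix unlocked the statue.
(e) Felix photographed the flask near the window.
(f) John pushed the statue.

(e), (f)

(a) Not entailed — the hairpin is the instrument, not what was unlocked.
(b) Not entailed — Felix unlocked the door, not the flask; the flask belongs to the photographing event.
(c) Not entailed — 'gracefully' adds information not in the original event.
(d) Not entailed — Felix unlocked the door, not the statue; the statue belongs to the pushing event.
(e) Entailed — every conjunct here is already in the original photographing event.
(f) Entailed — 'push' is an activity; 'was pushing' entails that some pushing happened, so 'pushed' holds.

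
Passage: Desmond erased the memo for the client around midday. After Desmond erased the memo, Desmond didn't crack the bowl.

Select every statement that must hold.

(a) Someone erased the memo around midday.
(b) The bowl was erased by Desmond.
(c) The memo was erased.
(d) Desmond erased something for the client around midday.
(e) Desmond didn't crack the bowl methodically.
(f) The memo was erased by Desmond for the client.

(a) Entailed — the original entails any weakening of itself; this just drops 'for the client' and generalizes the agent.
(b) Not entailed — Desmond erased the memo, not the bowl; the bowl belongs to the cracking event.
(c) Entailed — this follows by dropping conjuncts from the erasing event's description.
(d) Entailed — this follows by dropping conjuncts from the erasing event's description.
(e) Entailed — under negation, adding a further restriction is entailed: if no such cracking event occurred, none occurred methodically either.
(f) Entailed — dropping 'around midday' leaves a sub-description the original still satisfies.

(a), (c), (d), (e), (f)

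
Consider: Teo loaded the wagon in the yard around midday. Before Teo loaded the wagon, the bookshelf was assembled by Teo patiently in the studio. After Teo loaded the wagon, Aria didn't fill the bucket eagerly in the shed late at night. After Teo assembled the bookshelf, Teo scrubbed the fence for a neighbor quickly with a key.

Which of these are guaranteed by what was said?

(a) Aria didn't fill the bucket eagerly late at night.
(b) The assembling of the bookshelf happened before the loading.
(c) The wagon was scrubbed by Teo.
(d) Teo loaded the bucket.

(b)

(a) Not entailed — dropping 'in the shed' under negation is not valid — the original leaves open that Aria filled the bucket some other way.
(b) Entailed — the narrative places the assembling before the loading.
(c) Not entailed — Teo scrubbed the fence, not the wagon; the wagon belongs to the loading event.
(d) Not entailed — Teo loaded the wagon, not the bucket; the bucket belongs to the filling event.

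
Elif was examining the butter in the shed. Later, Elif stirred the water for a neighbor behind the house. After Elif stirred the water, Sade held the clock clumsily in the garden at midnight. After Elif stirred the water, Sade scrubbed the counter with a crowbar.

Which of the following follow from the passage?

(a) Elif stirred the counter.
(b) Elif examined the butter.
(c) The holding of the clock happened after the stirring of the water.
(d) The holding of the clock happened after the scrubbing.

(b), (c)

(a) Not entailed — Elif stirred the water, not the counter; the counter belongs to the scrubbing event.
(b) Entailed — 'examine' is an activity; 'was examining' entails that some examining happened, so 'examined' holds.
(c) Entailed — the narrative places the stirring before the holding.
(d) Not entailed — the narrative doesn't order the scrubbing relative to the holding.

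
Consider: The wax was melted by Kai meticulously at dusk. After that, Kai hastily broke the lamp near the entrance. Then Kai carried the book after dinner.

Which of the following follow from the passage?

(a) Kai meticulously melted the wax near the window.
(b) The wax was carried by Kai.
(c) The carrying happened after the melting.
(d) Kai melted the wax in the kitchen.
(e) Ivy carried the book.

(a) Not entailed — 'near the window' adds information not in the original event.
(b) Not entailed — Kai carried the book, not the wax; the wax belongs to the melting event.
(c) Entailed — the narrative places the melting before the carrying.
(d) Not entailed — 'in the kitchen' adds information not in the original event.
(e) Not entailed — the passage has Kai carrying the book, not Ivy.

(c)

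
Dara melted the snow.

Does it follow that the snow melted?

'Dara melted the snow' is the causative; it entails the inchoative 'the snow melted'.

yes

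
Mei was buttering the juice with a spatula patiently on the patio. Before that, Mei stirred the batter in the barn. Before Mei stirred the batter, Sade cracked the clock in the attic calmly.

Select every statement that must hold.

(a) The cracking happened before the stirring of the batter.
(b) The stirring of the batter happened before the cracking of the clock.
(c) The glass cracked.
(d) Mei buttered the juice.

(a) Entailed — the narrative places the cracking before the stirring.
(b) Not entailed — the narrative places the cracking before the stirring, not after.
(c) Not entailed — the clock is what cracked, not the glass.
(d) Not entailed — 'was buttering' is progressive on an accomplishment; it does not entail the completed 'buttered'.

(a)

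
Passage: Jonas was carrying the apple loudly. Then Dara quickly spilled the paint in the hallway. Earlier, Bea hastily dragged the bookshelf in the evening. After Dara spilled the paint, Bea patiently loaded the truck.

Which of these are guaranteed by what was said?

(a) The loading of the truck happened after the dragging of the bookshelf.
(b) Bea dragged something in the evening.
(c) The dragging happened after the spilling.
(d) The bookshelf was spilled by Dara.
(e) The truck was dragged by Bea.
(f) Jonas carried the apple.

(a), (b), (f)

(a) Entailed — the narrative places the dragging before the loading.
(b) Entailed — every conjunct here is already in the original dragging event.
(c) Not entailed — the narrative places the dragging before the spilling, not after.
(d) Not entailed — Dara spilled the paint, not the bookshelf; the bookshelf belongs to the dragging event.
(e) Not entailed — Bea dragged the bookshelf, not the truck; the truck belongs to the loading event.
(f) Entailed — 'carry' is an activity; 'was carrying' entails that some carrying happened, so 'carried' holds.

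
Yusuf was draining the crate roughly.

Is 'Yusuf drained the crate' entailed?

'was draining' is progressive; for an accomplishment like 'drain the crate', it doesn't entail completion.

no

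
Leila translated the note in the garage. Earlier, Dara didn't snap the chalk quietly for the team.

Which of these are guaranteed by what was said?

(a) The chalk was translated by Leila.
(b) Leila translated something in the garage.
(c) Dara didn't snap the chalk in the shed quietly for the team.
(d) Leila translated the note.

(b), (c), (d)

(a) Not entailed — Leila translated the note, not the chalk; the chalk belongs to the snapping event.
(b) Entailed — generalizing the patient leaves a sub-description the original still satisfies.
(c) Entailed — under negation, adding a further restriction is entailed: if no such snapping event occurred, none occurred in the shed either.
(d) Entailed — every conjunct here is already in the original translating event.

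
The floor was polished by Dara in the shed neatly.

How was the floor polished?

neatly

'neatly' marks the manner of the polishing event.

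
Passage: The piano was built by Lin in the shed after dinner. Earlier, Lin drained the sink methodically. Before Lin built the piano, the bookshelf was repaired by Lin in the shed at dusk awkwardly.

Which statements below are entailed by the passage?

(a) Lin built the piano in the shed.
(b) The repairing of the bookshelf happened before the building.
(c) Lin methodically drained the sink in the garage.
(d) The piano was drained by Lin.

(a), (b)

(a) Entailed — this follows by dropping conjuncts from the building event's description.
(b) Entailed — the narrative places the repairing before the building.
(c) Not entailed — 'in the garage' adds information not in the original event.
(d) Not entailed — Lin drained the sink, not the piano; the piano belongs to the building event.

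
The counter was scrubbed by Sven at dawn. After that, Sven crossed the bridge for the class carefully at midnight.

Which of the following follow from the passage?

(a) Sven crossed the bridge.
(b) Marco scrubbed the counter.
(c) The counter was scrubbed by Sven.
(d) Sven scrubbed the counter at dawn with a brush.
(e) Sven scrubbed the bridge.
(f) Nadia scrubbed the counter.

(a) Entailed — dropping 'at midnight', 'for the class', 'carefully' leaves a sub-description the original still satisfies.
(b) Not entailed — the passage has Sven scrubbing the counter, not Marco.
(c) Entailed — this follows by dropping conjuncts from the scrubbing event's description.
(d) Not entailed — 'with a brush' adds information not in the original event.
(e) Not entailed — Sven scrubbed the counter, not the bridge; the bridge belongs to the crossing event.
(f) Not entailed — the passage has Sven scrubbing the counter, not Nadia.

(a), (c)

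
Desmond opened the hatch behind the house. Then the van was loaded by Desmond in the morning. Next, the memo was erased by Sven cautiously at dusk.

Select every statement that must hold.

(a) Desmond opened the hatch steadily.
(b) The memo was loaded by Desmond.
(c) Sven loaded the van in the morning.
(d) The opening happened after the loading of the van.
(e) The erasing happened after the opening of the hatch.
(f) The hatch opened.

(a) Not entailed — 'steadily' adds information not in the original event.
(b) Not entailed — Desmond loaded the van, not the memo; the memo belongs to the erasing event.
(c) Not entailed — the passage has Desmond loading the van, not Sven.
(d) Not entailed — the narrative places the opening before the loading, not after.
(e) Entailed — the narrative places the opening before the erasing.
(f) Entailed — 'Desmond opened the hatch' is causative; it entails the inchoative 'the hatch opened'.

(e), (f)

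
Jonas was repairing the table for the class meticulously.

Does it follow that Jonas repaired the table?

no

'was repairing' is progressive; for an accomplishment like 'repair the table', it doesn't entail completion.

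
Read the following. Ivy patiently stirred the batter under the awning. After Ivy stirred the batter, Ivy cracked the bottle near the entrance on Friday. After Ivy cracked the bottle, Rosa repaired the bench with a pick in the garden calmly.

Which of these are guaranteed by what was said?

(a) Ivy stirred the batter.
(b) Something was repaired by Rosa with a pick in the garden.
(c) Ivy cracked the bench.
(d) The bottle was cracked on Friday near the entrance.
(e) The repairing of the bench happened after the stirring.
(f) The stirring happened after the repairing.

(a), (b), (d), (e)

(a) Entailed — the original entails any weakening of itself; this just drops 'under the awning', 'patiently'.
(b) Entailed — this follows by dropping conjuncts from the repairing event's description.
(c) Not entailed — Ivy cracked the bottle, not the bench; the bench belongs to the repairing event.
(d) Entailed — this follows by dropping conjuncts from the cracking event's description.
(e) Entailed — the narrative places the stirring before the repairing.
(f) Not entailed — the narrative places the stirring before the repairing, not after.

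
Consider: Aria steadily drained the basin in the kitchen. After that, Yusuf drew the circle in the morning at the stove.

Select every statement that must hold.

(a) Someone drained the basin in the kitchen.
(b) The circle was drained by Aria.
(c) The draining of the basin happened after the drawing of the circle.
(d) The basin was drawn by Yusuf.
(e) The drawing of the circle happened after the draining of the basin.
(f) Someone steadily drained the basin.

(a), (e), (f)

(a) Entailed — dropping 'steadily' and generalizing the agent leaves a sub-description the original still satisfies.
(b) Not entailed — Aria drained the basin, not the circle; the circle belongs to the drawing event.
(c) Not entailed — the narrative places the draining before the drawing, not after.
(d) Not entailed — Yusuf drew the circle, not the basin; the basin belongs to the draining event.
(e) Entailed — the narrative places the draining before the drawing.
(f) Entailed — the original entails any weakening of itself; this just drops 'in the kitchen' and generalizes the agent.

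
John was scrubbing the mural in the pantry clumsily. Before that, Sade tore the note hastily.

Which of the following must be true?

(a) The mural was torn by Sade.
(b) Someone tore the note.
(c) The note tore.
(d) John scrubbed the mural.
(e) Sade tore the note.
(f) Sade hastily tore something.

(b), (c), (d), (e), (f)

(a) Not entailed — Sade tore the note, not the mural; the mural belongs to the scrubbing event.
(b) Entailed — every conjunct here is already in the original tearing event.
(c) Entailed — 'Sade tore the note' is causative; it entails the inchoative 'the note tore'.
(d) Entailed — 'scrub' is an activity; 'was scrubbing' entails that some scrubbing happened, so 'scrubbed' holds.
(e) Entailed — this follows by dropping conjuncts from the tearing event's description.
(f) Entailed — this follows by dropping conjuncts from the tearing event's description.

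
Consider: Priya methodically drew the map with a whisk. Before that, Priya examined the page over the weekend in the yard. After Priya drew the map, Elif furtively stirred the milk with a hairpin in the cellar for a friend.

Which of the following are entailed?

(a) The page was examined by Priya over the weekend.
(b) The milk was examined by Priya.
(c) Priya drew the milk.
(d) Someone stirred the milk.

(a) Entailed — dropping 'in the yard' leaves a sub-description the original still satisfies.
(b) Not entailed — Priya examined the page, not the milk; the milk belongs to the stirring event.
(c) Not entailed — Priya drew the map, not the milk; the milk belongs to the stirring event.
(d) Entailed — dropping 'furtively', 'with a hairpin', 'in the cellar', 'for a friend' and generalizing the agent leaves a sub-description the original still satisfies.

(a), (d)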